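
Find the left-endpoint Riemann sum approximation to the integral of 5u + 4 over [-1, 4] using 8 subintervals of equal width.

49.6875

Δu = (4 − (-1))/8 = 0.625.
Left endpoints: -1, -0.375, 0.25, 0.875, 1.5, 2.125, 2.75, 3.375.
f(-1) = -1, f(-0.375) = 2.125, f(0.25) = 5.25, f(0.875) = 8.375, f(1.5) = 11.5, f(2.125) = 14.625, f(2.75) = 17.75, f(3.375) = 20.875.
Sum = Δu · [f(-1) + f(-0.375) + f(0.25) + ...].
Sum = 49.6875.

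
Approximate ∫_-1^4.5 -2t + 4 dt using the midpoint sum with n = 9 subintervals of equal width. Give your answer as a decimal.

Δt = (4.5 − (-1))/9 = 11/18.
Midpoints: -25/36, -1/12, 19/36, 41/36, 1.75, 85/36, 107/36, 43/12, 151/36.
f(-25/36) = 97/18, f(-1/12) = 25/6, f(19/36) = 53/18, f(41/36) = 31/18, f(1.75) = 0.5, f(85/36) = -13/18, f(107/36) = -35/18, f(43/12) = -19/6, f(151/36) = -79/18.
Sum = Δt · [f(-25/36) + f(-1/12) + f(19/36) + ...].
Sum = 2.75.

2.75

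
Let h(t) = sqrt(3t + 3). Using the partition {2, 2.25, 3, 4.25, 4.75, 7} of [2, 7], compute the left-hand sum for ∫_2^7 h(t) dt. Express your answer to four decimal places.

Subinterval widths: 0.25, 0.75, 1.25, 0.5, 2.25.
Left endpoints: 2, 2.25, 3, 4.25, 4.75.
h(2) ≈ 3.0000, h(2.25) ≈ 3.1225, h(3) ≈ 3.4641, h(4.25) ≈ 3.9686, h(4.75) ≈ 4.1533.
Sum = Σ Δt_i · h(t_i).
Sum ≈ 18.7513.

18.7513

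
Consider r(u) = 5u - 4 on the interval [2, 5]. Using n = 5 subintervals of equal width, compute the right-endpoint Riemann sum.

45

Δu = (5 − 2)/5 = 0.6.
Right endpoints: 2.6, 3.2, 3.8, 4.4, 5.
r(2.6) = 9, r(3.2) = 12, r(3.8) = 15, r(4.4) = 18, r(5) = 21.
Sum = Δu · [r(2.6) + r(3.2) + r(3.8) + r(4.4) + r(5)].
Sum = 45.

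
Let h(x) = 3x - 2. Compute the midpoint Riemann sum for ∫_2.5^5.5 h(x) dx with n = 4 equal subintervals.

30

Δx = (5.5 − 2.5)/4 = 0.75.
Midpoints: 2.875, 3.625, 4.375, 5.125.
h(2.875) = 6.625, h(3.625) = 8.875, h(4.375) = 11.125, h(5.125) = 13.375.
Sum = Δx · [h(2.875) + h(3.625) + h(4.375) + h(5.125)].
Sum = 30.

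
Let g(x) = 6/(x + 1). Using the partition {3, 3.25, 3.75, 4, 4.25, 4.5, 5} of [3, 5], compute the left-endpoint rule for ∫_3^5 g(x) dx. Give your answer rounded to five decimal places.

Subinterval widths: 0.25, 0.5, 0.25, 0.25, 0.25, 0.5.
Left endpoints: 3, 3.25, 3.75, 4, 4.25, 4.5.
g(3) = 1.5, g(3.25) = 24/17, g(3.75) = 24/19, g(4) = 1.2, g(4.25) = 8/7, g(4.5) = 12/11.
Sum = Σ Δx_i · g(x_i).
Sum ≈ 2.52784.

2.52784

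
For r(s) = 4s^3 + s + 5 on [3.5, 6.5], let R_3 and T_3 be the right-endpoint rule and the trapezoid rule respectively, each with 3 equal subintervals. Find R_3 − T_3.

465

R_3 = 2160.
T_3 = 1695.
R_3 − T_3 = 465.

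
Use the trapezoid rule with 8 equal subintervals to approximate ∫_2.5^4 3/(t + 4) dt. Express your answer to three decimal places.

0.623

Δt = (4 − 2.5)/8 = 0.1875.
f(2.5) = 6/13, f(2.6875) = 48/107, f(2.875) = 24/55, f(3.0625) = 48/113, f(3.25) = 12/29, f(3.4375) = 48/119, f(3.625) = 24/61, f(3.8125) = 0.384, f(4) = 0.375.
T_8 = (Δt/2)·[f(t_0) + 2f(t_1) + ... + 2f(t_{7}) + f(t_8)].
Sum ≈ 0.623.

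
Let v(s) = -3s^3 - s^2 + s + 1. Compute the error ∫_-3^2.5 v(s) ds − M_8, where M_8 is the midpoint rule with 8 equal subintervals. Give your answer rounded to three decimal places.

Exact integral: ∫_-3^2.5 v(s) ds ≈ 21.36979.
M_8 ≈ 21.09900.
Error ≈ 21.36979 − 21.09900 ≈ 0.271.

0.271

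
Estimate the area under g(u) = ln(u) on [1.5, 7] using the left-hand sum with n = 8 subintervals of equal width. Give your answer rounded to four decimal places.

Δu = (7 − 1.5)/8 = 0.6875.
Left endpoints: 1.5, 2.1875, 2.875, 3.5625, 4.25, 4.9375, 5.625, 6.3125.
g(1.5) ≈ 0.4055, g(2.1875) ≈ 0.7828, g(2.875) ≈ 1.0561, g(3.5625) ≈ 1.2705, g(4.25) ≈ 1.4469, g(4.9375) ≈ 1.5969, g(5.625) ≈ 1.7272, g(6.3125) ≈ 1.8425.
Sum = Δu · [g(1.5) + g(2.1875) + g(2.875) + ...].
Sum ≈ 6.9632.

6.9632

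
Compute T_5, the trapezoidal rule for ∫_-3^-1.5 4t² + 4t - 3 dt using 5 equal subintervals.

Δt = (-1.5 − (-3))/5 = 0.3.
f(-3) = 21, f(-2.7) = 15.36, f(-2.4) = 10.44, f(-2.1) = 6.24, f(-1.8) = 2.76, f(-1.5) = 0.
T_5 = (Δt/2)·[f(t_0) + 2f(t_1) + ... + 2f(t_{4}) + f(t_5)].
Sum = 13.59.

13.59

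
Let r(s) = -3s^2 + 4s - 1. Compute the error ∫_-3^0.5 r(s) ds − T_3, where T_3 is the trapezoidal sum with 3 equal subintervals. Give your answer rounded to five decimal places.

Exact integral: ∫_-3^0.5 r(s) ds = -48.125.
T_3 ≈ -50.5069444.
Error ≈ -48.125 − (-50.5069444) ≈ 2.38194.

2.38194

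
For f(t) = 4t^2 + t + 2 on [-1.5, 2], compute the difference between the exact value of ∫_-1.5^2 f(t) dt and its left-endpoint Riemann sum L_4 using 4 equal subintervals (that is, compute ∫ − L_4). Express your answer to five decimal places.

2.80729

Exact integral: ∫_-1.5^2 f(t) dt ≈ 23.0416667.
L_4 = 20.234375.
Error ≈ 23.0416667 − 20.234375 ≈ 2.80729.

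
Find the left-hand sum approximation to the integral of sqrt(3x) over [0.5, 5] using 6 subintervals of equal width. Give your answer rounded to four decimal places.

Δx = (5 − 0.5)/6 = 0.75.
Left endpoints: 0.5, 1.25, 2, 2.75, 3.5, 4.25.
f(0.5) ≈ 1.2247, f(1.25) ≈ 1.9365, f(2) ≈ 2.4495, f(2.75) ≈ 2.8723, f(3.5) ≈ 3.2404, f(4.25) ≈ 3.5707.
Sum = Δx · [f(0.5) + f(1.25) + f(2) + ...].
Sum ≈ 11.4706.

11.4706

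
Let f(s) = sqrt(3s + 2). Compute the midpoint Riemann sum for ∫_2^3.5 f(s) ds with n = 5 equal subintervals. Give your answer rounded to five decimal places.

Δs = (3.5 − 2)/5 = 0.3.
Midpoints: 2.15, 2.45, 2.75, 3.05, 3.35.
f(2.15) ≈ 2.90689, f(2.45) ≈ 3.05778, f(2.75) ≈ 3.20156, f(3.05) ≈ 3.33916, f(3.35) ≈ 3.47131.
Sum = Δs · [f(2.15) + f(2.45) + f(2.75) + f(3.05) + f(3.35)].
Sum ≈ 4.79301.

4.79301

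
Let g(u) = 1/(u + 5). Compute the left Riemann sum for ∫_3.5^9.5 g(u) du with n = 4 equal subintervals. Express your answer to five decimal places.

Δu = (9.5 − 3.5)/4 = 1.5.
Left endpoints: 3.5, 5, 6.5, 8.
g(3.5) = 2/17, g(5) = 0.1, g(6.5) = 2/23, g(8) = 1/13.
Sum = Δu · [g(3.5) + g(5) + g(6.5) + g(8)].
Sum ≈ 0.57229.

0.57229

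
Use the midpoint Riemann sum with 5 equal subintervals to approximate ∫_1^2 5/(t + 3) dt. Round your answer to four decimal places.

Δt = (2 − 1)/5 = 0.2.
Midpoints: 1.1, 1.3, 1.5, 1.7, 1.9.
f(1.1) = 50/41, f(1.3) = 50/43, f(1.5) = 10/9, f(1.7) = 50/47, f(1.9) = 50/49.
Sum = Δt · [f(1.1) + f(1.3) + f(1.5) + f(1.7) + f(1.9)].
Sum ≈ 1.1155.

1.1155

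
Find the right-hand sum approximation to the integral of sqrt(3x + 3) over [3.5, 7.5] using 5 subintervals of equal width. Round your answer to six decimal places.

Δx = (7.5 − 3.5)/5 = 0.8.
Right endpoints: 4.3, 5.1, 5.9, 6.7, 7.5.
f(4.3) ≈ 3.987480, f(5.1) ≈ 4.277850, f(5.9) ≈ 4.549725, f(6.7) ≈ 4.806246, f(7.5) ≈ 5.049752.
Sum = Δx · [f(4.3) + f(5.1) + f(5.9) + f(6.7) + f(7.5)].
Sum ≈ 18.136843.

18.136843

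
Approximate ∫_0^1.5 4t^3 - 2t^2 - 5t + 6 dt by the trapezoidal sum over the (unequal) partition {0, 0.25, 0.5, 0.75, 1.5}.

Subinterval widths: 0.25, 0.25, 0.25, 0.75.
f(0) = 6, f(0.25) = 4.6875, f(0.5) = 3.5, f(0.75) = 2.8125, f(1.5) = 7.5.
On each subinterval the trapezoid contributes (Δt_i/2)·[f(t_{i-1}) + f(t_i)].
Sum = 7.015625.

7.015625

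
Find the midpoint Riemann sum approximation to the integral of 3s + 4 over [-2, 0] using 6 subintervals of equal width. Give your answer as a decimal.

2

Δs = (0 − (-2))/6 = 1/3.
Midpoints: -11/6, -1.5, -7/6, -5/6, -0.5, -1/6.
f(-11/6) = -1.5, f(-1.5) = -0.5, f(-7/6) = 0.5, f(-5/6) = 1.5, f(-0.5) = 2.5, f(-1/6) = 3.5.
Sum = Δs · [f(-11/6) + f(-1.5) + f(-7/6) + ...].
Sum = 2.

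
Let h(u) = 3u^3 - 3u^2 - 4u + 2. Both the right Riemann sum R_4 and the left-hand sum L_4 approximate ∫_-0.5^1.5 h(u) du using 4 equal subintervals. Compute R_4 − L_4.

-1.75

R_4 = -0.5.
L_4 = 1.25.
R_4 − L_4 = -1.75.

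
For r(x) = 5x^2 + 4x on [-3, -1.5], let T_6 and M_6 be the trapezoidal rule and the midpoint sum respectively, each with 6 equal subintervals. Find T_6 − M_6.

T_6 = 25.953125.
M_6 = 25.8359375.
T_6 − M_6 = 0.1171875.

0.1171875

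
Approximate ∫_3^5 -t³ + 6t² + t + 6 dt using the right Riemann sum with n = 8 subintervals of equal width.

Δt = (5 − 3)/8 = 0.25.
Right endpoints: 3.25, 3.5, 3.75, 4, 4.25, 4.5, 4.75, 5.
f(3.25) = 38.296875, f(3.5) = 40.125, f(3.75) = 41.390625, f(4) = 42, f(4.25) = 41.859375, f(4.5) = 40.875, f(4.75) = 38.953125, f(5) = 36.
Sum = Δt · [f(3.25) + f(3.5) + f(3.75) + ...].
Sum = 79.875.

79.875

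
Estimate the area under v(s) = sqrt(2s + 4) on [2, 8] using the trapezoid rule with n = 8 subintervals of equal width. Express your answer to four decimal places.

22.2657

Δs = (8 − 2)/8 = 0.75.
v(2) ≈ 2.8284, v(2.75) ≈ 3.0822, v(3.5) ≈ 3.3166, v(4.25) ≈ 3.5355, v(5) ≈ 3.7417, v(5.75) ≈ 3.9370, v(6.5) ≈ 4.1231, v(7.25) ≈ 4.3012, v(8) ≈ 4.4721.
T_8 = (Δs/2)·[v(s_0) + 2v(s_1) + ... + 2v(s_{7}) + v(s_8)].
Sum ≈ 22.2657.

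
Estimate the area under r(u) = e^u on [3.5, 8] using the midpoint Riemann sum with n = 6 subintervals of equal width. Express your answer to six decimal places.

Δu = (8 − 3.5)/6 = 0.75.
Midpoints: 3.875, 4.625, 5.375, 6.125, 6.875, 7.625.
r(3.875) ≈ 48.182698, r(4.625) ≈ 102.002773, r(5.375) ≈ 215.939872, r(6.125) ≈ 457.144713, r(6.875) ≈ 967.775366, r(7.625) ≈ 2048.780465.
Sum = Δu · [r(3.875) + r(4.625) + r(5.375) + ...].
Sum ≈ 2879.869416.

2879.869416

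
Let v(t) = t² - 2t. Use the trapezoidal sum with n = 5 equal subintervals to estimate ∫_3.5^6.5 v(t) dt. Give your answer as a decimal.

47.43

Δt = (6.5 − 3.5)/5 = 0.6.
v(3.5) = 5.25, v(4.1) = 8.61, v(4.7) = 12.69, v(5.3) = 17.49, v(5.9) = 23.01, v(6.5) = 29.25.
T_5 = (Δt/2)·[v(t_0) + 2v(t_1) + ... + 2v(t_{4}) + v(t_5)].
Sum = 47.43.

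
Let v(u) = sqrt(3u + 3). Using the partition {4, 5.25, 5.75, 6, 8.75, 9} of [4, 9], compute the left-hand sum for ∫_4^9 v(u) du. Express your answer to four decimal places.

Subinterval widths: 1.25, 0.5, 0.25, 2.75, 0.25.
Left endpoints: 4, 5.25, 5.75, 6, 8.75.
v(4) ≈ 3.8730, v(5.25) ≈ 4.3301, v(5.75) ≈ 4.5000, v(6) ≈ 4.5826, v(8.75) ≈ 5.4083.
Sum = Σ Δu_i · v(u_i).
Sum ≈ 22.0855.

22.0855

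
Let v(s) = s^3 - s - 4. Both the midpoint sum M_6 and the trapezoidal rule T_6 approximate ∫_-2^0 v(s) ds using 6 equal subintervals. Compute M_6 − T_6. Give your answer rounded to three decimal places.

M_6 ≈ -9.94444.
T_6 ≈ -10.11111.
M_6 − T_6 ≈ 0.167.

0.167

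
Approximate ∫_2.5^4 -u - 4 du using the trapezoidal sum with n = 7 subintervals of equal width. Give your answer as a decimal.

-10.875

Δu = (4 − 2.5)/7 = 3/14.
f(2.5) = -6.5, f(19/7) = -47/7, f(41/14) = -97/14, f(22/7) = -50/7, f(47/14) = -103/14, f(25/7) = -53/7, f(53/14) = -109/14, f(4) = -8.
T_7 = (Δu/2)·[f(u_0) + 2f(u_1) + ... + 2f(u_{6}) + f(u_7)].
Sum = -10.875.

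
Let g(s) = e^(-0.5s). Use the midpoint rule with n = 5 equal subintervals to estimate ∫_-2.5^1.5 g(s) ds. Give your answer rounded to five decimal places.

Δs = (1.5 − (-2.5))/5 = 0.8.
Midpoints: -2.1, -1.3, -0.5, 0.3, 1.1.
g(-2.1) ≈ 2.85765, g(-1.3) ≈ 1.91554, g(-0.5) ≈ 1.28403, g(0.3) ≈ 0.86071, g(1.1) ≈ 0.57695.
Sum = Δs · [g(-2.1) + g(-1.3) + g(-0.5) + g(0.3) + g(1.1)].
Sum ≈ 5.99590.

5.99590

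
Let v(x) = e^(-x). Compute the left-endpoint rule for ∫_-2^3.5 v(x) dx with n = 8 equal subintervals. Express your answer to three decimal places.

Δx = (3.5 − (-2))/8 = 0.6875.
Left endpoints: -2, -1.3125, -0.625, 0.0625, 0.75, 1.4375, 2.125, 2.8125.
v(-2) ≈ 7.389, v(-1.3125) ≈ 3.715, v(-0.625) ≈ 1.868, v(0.0625) ≈ 0.939, v(0.75) ≈ 0.472, v(1.4375) ≈ 0.238, v(2.125) ≈ 0.119, v(2.8125) ≈ 0.060.
Sum = Δx · [v(-2) + v(-1.3125) + v(-0.625) + ...].
Sum ≈ 10.176.

10.176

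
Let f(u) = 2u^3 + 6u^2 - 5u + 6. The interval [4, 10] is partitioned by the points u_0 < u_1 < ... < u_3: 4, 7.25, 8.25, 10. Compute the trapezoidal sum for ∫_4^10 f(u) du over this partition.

Subinterval widths: 3.25, 1, 1.75.
f(4) = 210, f(7.25) = 1047.28125, f(8.25) = 1496.15625, f(10) = 2556.
On each subinterval the trapezoid contributes (Δu_i/2)·[f(u_{i-1}) + f(u_i)].
Sum = 6860.4375.

6860.4375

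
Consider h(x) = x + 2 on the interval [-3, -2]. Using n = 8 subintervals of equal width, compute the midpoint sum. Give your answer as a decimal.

-0.5

Δx = (-2 − (-3))/8 = 0.125.
Midpoints: -2.9375, -2.8125, -2.6875, -2.5625, -2.4375, -2.3125, -2.1875, -2.0625.
h(-2.9375) = -0.9375, h(-2.8125) = -0.8125, h(-2.6875) = -0.6875, h(-2.5625) = -0.5625, h(-2.4375) = -0.4375, h(-2.3125) = -0.3125, h(-2.1875) = -0.1875, h(-2.0625) = -0.0625.
Sum = Δx · [h(-2.9375) + h(-2.8125) + h(-2.6875) + ...].
Sum = -0.5.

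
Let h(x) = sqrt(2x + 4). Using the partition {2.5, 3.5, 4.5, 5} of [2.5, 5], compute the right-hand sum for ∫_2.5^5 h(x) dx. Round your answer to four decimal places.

Subinterval widths: 1, 1, 0.5.
Right endpoints: 3.5, 4.5, 5.
h(3.5) ≈ 3.3166, h(4.5) ≈ 3.6056, h(5) ≈ 3.7417.
Sum = Σ Δx_i · h(x_i).
Sum ≈ 8.7930.

8.7930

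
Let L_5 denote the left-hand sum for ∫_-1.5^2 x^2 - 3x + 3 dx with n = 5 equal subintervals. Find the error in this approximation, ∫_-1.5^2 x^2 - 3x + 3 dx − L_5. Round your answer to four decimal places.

Exact integral: ∫_-1.5^2 f(x) dx ≈ 11.666667.
L_5 = 15.015.
Error ≈ 11.666667 − 15.015 ≈ -3.3483.

-3.3483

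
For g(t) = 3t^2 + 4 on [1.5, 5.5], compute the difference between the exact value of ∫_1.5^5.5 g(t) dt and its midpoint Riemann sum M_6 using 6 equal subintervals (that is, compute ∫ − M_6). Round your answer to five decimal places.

0.44444

Exact integral: ∫_1.5^5.5 g(t) dt = 179.
M_6 ≈ 178.5555556.
Error ≈ 179 − 178.5555556 ≈ 0.44444.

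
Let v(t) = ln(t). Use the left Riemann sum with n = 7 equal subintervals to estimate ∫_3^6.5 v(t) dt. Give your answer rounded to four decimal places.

Δt = (6.5 − 3)/7 = 0.5.
Left endpoints: 3, 3.5, 4, 4.5, 5, 5.5, 6.
v(3) ≈ 1.0986, v(3.5) ≈ 1.2528, v(4) ≈ 1.3863, v(4.5) ≈ 1.5041, v(5) ≈ 1.6094, v(5.5) ≈ 1.7047, v(6) ≈ 1.7918.
Sum = Δt · [v(3) + v(3.5) + v(4) + ...].
Sum ≈ 5.1738.

5.1738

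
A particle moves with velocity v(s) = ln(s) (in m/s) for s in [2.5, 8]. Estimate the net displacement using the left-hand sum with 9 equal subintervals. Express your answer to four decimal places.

8.4809

Δs = (8 − 2.5)/9 = 11/18.
Left endpoints: 2.5, 28/9, 67/18, 13/3, 89/18, 50/9, 37/6, 61/9, 133/18.
v(2.5) ≈ 0.9163, v(28/9) ≈ 1.1350, v(67/18) ≈ 1.3143, v(13/3) ≈ 1.4663, v(89/18) ≈ 1.5983, v(50/9) ≈ 1.7148, v(37/6) ≈ 1.8192, v(61/9) ≈ 1.9136, v(133/18) ≈ 2.0000.
Sum = Δs · [v(2.5) + v(28/9) + v(67/18) + ...].
Sum ≈ 8.4809.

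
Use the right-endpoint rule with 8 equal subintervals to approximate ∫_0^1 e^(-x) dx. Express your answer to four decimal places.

Δx = (1 − 0)/8 = 0.125.
Right endpoints: 0.125, 0.25, 0.375, 0.5, 0.625, 0.75, 0.875, 1.
f(0.125) ≈ 0.8825, f(0.25) ≈ 0.7788, f(0.375) ≈ 0.6873, f(0.5) ≈ 0.6065, f(0.625) ≈ 0.5353, f(0.75) ≈ 0.4724, f(0.875) ≈ 0.4169, f(1) ≈ 0.3679.
Sum = Δx · [f(0.125) + f(0.25) + f(0.375) + ...].
Sum ≈ 0.5934.

0.5934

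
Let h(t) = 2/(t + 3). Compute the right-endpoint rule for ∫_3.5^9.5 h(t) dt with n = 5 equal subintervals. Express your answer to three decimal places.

1.223

Δt = (9.5 − 3.5)/5 = 1.2.
Right endpoints: 4.7, 5.9, 7.1, 8.3, 9.5.
h(4.7) = 20/77, h(5.9) = 20/89, h(7.1) = 20/101, h(8.3) = 20/113, h(9.5) = 0.16.
Sum = Δt · [h(4.7) + h(5.9) + h(7.1) + h(8.3) + h(9.5)].
Sum ≈ 1.223.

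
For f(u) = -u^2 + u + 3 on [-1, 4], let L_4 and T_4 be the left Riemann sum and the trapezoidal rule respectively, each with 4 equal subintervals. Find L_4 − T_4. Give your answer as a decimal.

6.25

L_4 = 5.78125.
T_4 = -0.46875.
L_4 − T_4 = 6.25.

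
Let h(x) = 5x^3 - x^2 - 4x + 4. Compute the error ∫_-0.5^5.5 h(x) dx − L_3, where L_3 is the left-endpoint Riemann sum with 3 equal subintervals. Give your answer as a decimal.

632.5

Exact integral: ∫_-0.5^5.5 h(x) dx = 1052.25.
L_3 = 419.75.
Error = 1052.25 − 419.75 = 632.5.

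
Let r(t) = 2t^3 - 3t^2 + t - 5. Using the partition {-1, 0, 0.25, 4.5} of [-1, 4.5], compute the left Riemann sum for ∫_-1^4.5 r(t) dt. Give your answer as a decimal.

Subinterval widths: 1, 0.25, 4.25.
Left endpoints: -1, 0, 0.25.
r(-1) = -11, r(0) = -5, r(0.25) = -4.90625.
Sum = Σ Δt_i · r(t_i).
Sum = -33.1015625.

-33.1015625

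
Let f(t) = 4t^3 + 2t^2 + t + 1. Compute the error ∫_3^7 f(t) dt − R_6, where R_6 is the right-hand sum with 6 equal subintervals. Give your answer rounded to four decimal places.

Exact integral: ∫_3^7 f(t) dt ≈ 2554.666667.
R_6 ≈ 3022.370370.
Error ≈ 2554.666667 − 3022.370370 ≈ -467.7037.

-467.7037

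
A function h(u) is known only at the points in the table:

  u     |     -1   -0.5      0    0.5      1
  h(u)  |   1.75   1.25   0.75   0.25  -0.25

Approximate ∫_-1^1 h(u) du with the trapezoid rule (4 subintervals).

Δu = 0.5.
T_4 = (0.5/2)·[1.75 + 2·1.25 + 2·0.75 + 2·0.25 + (-0.25)] = 1.5.

1.5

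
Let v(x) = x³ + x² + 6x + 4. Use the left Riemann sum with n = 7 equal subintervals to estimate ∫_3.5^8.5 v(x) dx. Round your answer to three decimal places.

1429.834

Δx = (8.5 − 3.5)/7 = 5/7.
Left endpoints: 3.5, 59/14, 69/14, 79/14, 89/14, 99/14, 109/14.
v(3.5) = 80.125, v(59/14) = 334473/2744, v(69/14) = 487283/2744, v(79/14) = 684293/2744, v(89/14) = 931503/2744, v(99/14) = 1234913/2744, v(109/14) = 1600523/2744.
Sum = Δx · [v(3.5) + v(59/14) + v(69/14) + ...].
Sum ≈ 1429.834.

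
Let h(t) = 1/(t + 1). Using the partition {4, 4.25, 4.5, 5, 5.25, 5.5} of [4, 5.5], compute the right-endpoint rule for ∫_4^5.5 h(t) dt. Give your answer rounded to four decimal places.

Subinterval widths: 0.25, 0.25, 0.5, 0.25, 0.25.
Right endpoints: 4.25, 4.5, 5, 5.25, 5.5.
h(4.25) = 4/21, h(4.5) = 2/11, h(5) = 1/6, h(5.25) = 0.16, h(5.5) = 2/13.
Sum = Σ Δt_i · h(t_i).
Sum ≈ 0.2549.

0.2549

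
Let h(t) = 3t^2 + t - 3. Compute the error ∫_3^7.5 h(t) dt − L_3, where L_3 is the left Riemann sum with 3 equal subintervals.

104.625

Exact integral: ∫_3^7.5 h(t) dt = 405.
L_3 = 300.375.
Error = 405 − 300.375 = 104.625.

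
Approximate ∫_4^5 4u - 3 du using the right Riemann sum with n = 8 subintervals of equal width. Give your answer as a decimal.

15.25

Δu = (5 − 4)/8 = 0.125.
Right endpoints: 4.125, 4.25, 4.375, 4.5, 4.625, 4.75, 4.875, 5.
f(4.125) = 13.5, f(4.25) = 14, f(4.375) = 14.5, f(4.5) = 15, f(4.625) = 15.5, f(4.75) = 16, f(4.875) = 16.5, f(5) = 17.
Sum = Δu · [f(4.125) + f(4.25) + f(4.375) + ...].
Sum = 15.25.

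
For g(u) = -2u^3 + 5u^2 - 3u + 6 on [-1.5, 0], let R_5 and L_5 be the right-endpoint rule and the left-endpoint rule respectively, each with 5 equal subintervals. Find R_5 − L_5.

-6.75

R_5 = 17.37.
L_5 = 24.12.
R_5 − L_5 = -6.75.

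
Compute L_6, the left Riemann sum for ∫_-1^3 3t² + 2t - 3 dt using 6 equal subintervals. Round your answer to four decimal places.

Δt = (3 − (-1))/6 = 2/3.
Left endpoints: -1, -1/3, 1/3, 1, 5/3, 7/3.
f(-1) = -2, f(-1/3) = -10/3, f(1/3) = -2, f(1) = 2, f(5/3) = 26/3, f(7/3) = 18.
Sum = Δt · [f(-1) + f(-1/3) + f(1/3) + ...].
Sum ≈ 14.2222.

14.2222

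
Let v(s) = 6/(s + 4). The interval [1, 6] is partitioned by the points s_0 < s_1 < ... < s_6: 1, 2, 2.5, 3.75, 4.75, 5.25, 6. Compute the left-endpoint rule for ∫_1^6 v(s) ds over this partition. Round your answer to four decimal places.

Subinterval widths: 1, 0.5, 1.25, 1, 0.5, 0.75.
Left endpoints: 1, 2, 2.5, 3.75, 4.75, 5.25.
v(1) = 1.2, v(2) = 1, v(2.5) = 12/13, v(3.75) = 24/31, v(4.75) = 24/35, v(5.25) = 24/37.
Sum = Σ Δs_i · v(s_i).
Sum ≈ 4.4574.

4.4574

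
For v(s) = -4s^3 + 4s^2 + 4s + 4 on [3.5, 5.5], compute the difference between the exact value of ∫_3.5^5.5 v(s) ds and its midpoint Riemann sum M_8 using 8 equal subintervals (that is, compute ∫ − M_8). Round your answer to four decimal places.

Exact integral: ∫_3.5^5.5 v(s) ds ≈ -556.333333.
M_8 = -555.8125.
Error ≈ -556.333333 − (-555.8125) ≈ -0.5208.

-0.5208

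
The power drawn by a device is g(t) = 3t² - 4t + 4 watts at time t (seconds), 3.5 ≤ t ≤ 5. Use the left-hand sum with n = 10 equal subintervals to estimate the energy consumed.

Δt = (5 − 3.5)/10 = 0.15.
Left endpoints: 3.5, 3.65, 3.8, 3.95, 4.1, 4.25, 4.4, 4.55, 4.7, 4.85.
g(3.5) = 26.75, g(3.65) = 29.3675, g(3.8) = 32.12, g(3.95) = 35.0075, g(4.1) = 38.03, g(4.25) = 41.1875, g(4.4) = 44.48, g(4.55) = 47.9075, g(4.7) = 51.47, g(4.85) = 55.1675.
Sum = Δt · [g(3.5) + g(3.65) + g(3.8) + ...].
Sum = 60.223125.

60.223125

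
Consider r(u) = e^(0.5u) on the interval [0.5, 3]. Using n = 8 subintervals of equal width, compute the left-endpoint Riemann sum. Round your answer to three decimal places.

5.909

Δu = (3 − 0.5)/8 = 0.3125.
Left endpoints: 0.5, 0.8125, 1.125, 1.4375, 1.75, 2.0625, 2.375, 2.6875.
r(0.5) ≈ 1.284, r(0.8125) ≈ 1.501, r(1.125) ≈ 1.755, r(1.4375) ≈ 2.052, r(1.75) ≈ 2.399, r(2.0625) ≈ 2.805, r(2.375) ≈ 3.279, r(2.6875) ≈ 3.833.
Sum = Δu · [r(0.5) + r(0.8125) + r(1.125) + ...].
Sum ≈ 5.909.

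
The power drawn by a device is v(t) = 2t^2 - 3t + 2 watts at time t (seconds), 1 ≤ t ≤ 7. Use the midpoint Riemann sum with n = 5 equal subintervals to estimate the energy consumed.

166.56

Δt = (7 − 1)/5 = 1.2.
Midpoints: 1.6, 2.8, 4, 5.2, 6.4.
v(1.6) = 2.32, v(2.8) = 9.28, v(4) = 22, v(5.2) = 40.48, v(6.4) = 64.72.
Sum = Δt · [v(1.6) + v(2.8) + v(4) + v(5.2) + v(6.4)].
Sum = 166.56.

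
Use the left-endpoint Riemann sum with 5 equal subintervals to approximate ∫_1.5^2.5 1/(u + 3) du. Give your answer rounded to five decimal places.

Δu = (2.5 − 1.5)/5 = 0.2.
Left endpoints: 1.5, 1.7, 1.9, 2.1, 2.3.
f(1.5) = 2/9, f(1.7) = 10/47, f(1.9) = 10/49, f(2.1) = 10/51, f(2.3) = 10/53.
Sum = Δu · [f(1.5) + f(1.7) + f(1.9) + f(2.1) + f(2.3)].
Sum ≈ 0.20477.

0.20477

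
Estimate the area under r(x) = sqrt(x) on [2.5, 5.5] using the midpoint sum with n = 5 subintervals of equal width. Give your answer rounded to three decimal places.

5.965

Δx = (5.5 − 2.5)/5 = 0.6.
Midpoints: 2.8, 3.4, 4, 4.6, 5.2.
r(2.8) ≈ 1.673, r(3.4) ≈ 1.844, r(4) ≈ 2.000, r(4.6) ≈ 2.145, r(5.2) ≈ 2.280.
Sum = Δx · [r(2.8) + r(3.4) + r(4) + r(4.6) + r(5.2)].
Sum ≈ 5.965.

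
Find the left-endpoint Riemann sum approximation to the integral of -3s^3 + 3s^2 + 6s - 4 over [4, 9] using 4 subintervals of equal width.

Δs = (9 − 4)/4 = 1.25.
Left endpoints: 4, 5.25, 6.5, 7.75.
f(4) = -124, f(5.25) = -323.921875, f(6.5) = -662.125, f(7.75) = -1173.765625.
Sum = Δs · [f(4) + f(5.25) + f(6.5) + f(7.75)].
Sum = -2854.765625.

-2854.765625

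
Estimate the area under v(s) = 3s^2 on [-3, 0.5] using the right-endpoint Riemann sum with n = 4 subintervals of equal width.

16.98046875

Δs = (0.5 − (-3))/4 = 0.875.
Right endpoints: -2.125, -1.25, -0.375, 0.5.
v(-2.125) = 13.546875, v(-1.25) = 4.6875, v(-0.375) = 0.421875, v(0.5) = 0.75.
Sum = Δs · [v(-2.125) + v(-1.25) + v(-0.375) + v(0.5)].
Sum = 16.98046875.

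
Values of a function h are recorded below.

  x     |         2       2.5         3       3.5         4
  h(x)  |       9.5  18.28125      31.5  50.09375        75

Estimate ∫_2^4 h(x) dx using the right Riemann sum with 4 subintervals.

87.4375

Δx = 0.5.
Sum = 0.5·[18.28125 + 31.5 + 50.09375 + 75] = 87.4375.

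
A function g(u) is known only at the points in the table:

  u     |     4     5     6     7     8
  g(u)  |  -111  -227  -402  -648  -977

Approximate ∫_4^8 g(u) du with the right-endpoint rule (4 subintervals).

Δu = 1.
Sum = 1·[(-227) + (-402) + (-648) + (-977)] = -2254.

-2254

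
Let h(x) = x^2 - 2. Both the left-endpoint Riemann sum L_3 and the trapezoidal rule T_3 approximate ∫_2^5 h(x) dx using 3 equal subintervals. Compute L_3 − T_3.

-10.5

L_3 = 23.
T_3 = 33.5.
L_3 − T_3 = -10.5.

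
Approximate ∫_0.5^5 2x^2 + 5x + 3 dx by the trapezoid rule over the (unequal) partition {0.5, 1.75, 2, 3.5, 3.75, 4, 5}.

160.75

Subinterval widths: 1.25, 0.25, 1.5, 0.25, 0.25, 1.
f(0.5) = 6, f(1.75) = 17.875, f(2) = 21, f(3.5) = 45, f(3.75) = 49.875, f(4) = 55, f(5) = 78.
On each subinterval the trapezoid contributes (Δx_i/2)·[f(x_{i-1}) + f(x_i)].
Sum = 160.75.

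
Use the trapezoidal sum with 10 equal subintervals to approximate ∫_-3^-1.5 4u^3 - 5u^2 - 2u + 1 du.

-107.2425

Δu = (-1.5 − (-3))/10 = 0.15.
f(-3) = -146, f(-2.85) = -126.509, f(-2.7) = -108.782, f(-2.55) = -92.738, f(-2.4) = -78.296, f(-2.25) = -65.375, f(-2.1) = -53.894, f(-1.95) = -43.772, f(-1.8) = -34.928, f(-1.65) = -27.281, f(-1.5) = -20.75.
T_10 = (Δu/2)·[f(u_0) + 2f(u_1) + ... + 2f(u_{9}) + f(u_10)].
Sum = -107.2425.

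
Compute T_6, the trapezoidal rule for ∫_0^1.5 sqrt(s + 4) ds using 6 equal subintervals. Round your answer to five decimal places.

3.26557

Δs = (1.5 − 0)/6 = 0.25.
f(0) ≈ 2.00000, f(0.25) ≈ 2.06155, f(0.5) ≈ 2.12132, f(0.75) ≈ 2.17945, f(1) ≈ 2.23607, f(1.25) ≈ 2.29129, f(1.5) ≈ 2.34521.
T_6 = (Δs/2)·[f(s_0) + 2f(s_1) + ... + 2f(s_{5}) + f(s_6)].
Sum ≈ 3.26557.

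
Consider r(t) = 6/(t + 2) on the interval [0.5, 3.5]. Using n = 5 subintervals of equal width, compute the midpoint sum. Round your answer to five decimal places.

4.71945

Δt = (3.5 − 0.5)/5 = 0.6.
Midpoints: 0.8, 1.4, 2, 2.6, 3.2.
r(0.8) = 15/7, r(1.4) = 30/17, r(2) = 1.5, r(2.6) = 30/23, r(3.2) = 15/13.
Sum = Δt · [r(0.8) + r(1.4) + r(2) + r(2.6) + r(3.2)].
Sum ≈ 4.71945.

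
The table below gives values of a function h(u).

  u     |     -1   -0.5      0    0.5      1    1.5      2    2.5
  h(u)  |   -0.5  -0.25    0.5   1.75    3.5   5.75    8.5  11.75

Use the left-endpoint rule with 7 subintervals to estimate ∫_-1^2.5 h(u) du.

Δu = 0.5.
Sum = 0.5·[(-0.5) + (-0.25) + 0.5 + 1.75 + 3.5 + 5.75 + 8.5] = 9.625.

9.625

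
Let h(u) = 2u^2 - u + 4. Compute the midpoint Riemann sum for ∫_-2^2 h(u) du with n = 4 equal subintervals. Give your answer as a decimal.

Δu = (2 − (-2))/4 = 1.
Midpoints: -1.5, -0.5, 0.5, 1.5.
h(-1.5) = 10, h(-0.5) = 5, h(0.5) = 4, h(1.5) = 7.
Sum = Δu · [h(-1.5) + h(-0.5) + h(0.5) + h(1.5)].
Sum = 26.

26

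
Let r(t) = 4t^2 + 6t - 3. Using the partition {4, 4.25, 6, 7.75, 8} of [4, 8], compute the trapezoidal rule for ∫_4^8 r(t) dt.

Subinterval widths: 0.25, 1.75, 1.75, 0.25.
r(4) = 85, r(4.25) = 94.75, r(6) = 177, r(7.75) = 283.75, r(8) = 301.
On each subinterval the trapezoid contributes (Δt_i/2)·[r(t_{i-1}) + r(t_i)].
Sum = 736.5.

736.5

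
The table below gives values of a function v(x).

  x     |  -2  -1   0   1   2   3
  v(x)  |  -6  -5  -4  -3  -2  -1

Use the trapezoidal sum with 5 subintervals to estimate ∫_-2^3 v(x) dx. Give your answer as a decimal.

-17.5

Δx = 1.
T_5 = (1/2)·[(-6) + 2·(-5) + 2·(-4) + 2·(-3) + 2·(-2) + (-1)] = -17.5.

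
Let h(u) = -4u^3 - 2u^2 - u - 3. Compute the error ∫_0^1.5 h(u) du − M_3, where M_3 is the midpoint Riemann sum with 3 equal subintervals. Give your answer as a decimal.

Exact integral: ∫_0^1.5 h(u) du = -12.9375.
M_3 = -12.59375.
Error = -12.9375 − (-12.59375) = -0.34375.

-0.34375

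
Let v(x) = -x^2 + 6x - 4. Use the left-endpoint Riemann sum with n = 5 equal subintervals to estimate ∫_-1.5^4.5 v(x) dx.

Δx = (4.5 − (-1.5))/5 = 1.2.
Left endpoints: -1.5, -0.3, 0.9, 2.1, 3.3.
v(-1.5) = -15.25, v(-0.3) = -5.89, v(0.9) = 0.59, v(2.1) = 4.19, v(3.3) = 4.91.
Sum = Δx · [v(-1.5) + v(-0.3) + v(0.9) + v(2.1) + v(3.3)].
Sum = -13.74.

-13.74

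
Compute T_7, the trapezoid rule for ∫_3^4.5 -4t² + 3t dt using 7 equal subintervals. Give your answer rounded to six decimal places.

Δt = (4.5 − 3)/7 = 3/14.
f(3) = -27, f(45/14) = -3105/98, f(24/7) = -1800/49, f(51/14) = -4131/98, f(27/7) = -2349/49, f(57/14) = -5301/98, f(30/7) = -2970/49, f(4.5) = -67.5.
T_7 = (Δt/2)·[f(t_0) + 2f(t_1) + ... + 2f(t_{6}) + f(t_7)].
Sum ≈ -68.670918.

-68.670918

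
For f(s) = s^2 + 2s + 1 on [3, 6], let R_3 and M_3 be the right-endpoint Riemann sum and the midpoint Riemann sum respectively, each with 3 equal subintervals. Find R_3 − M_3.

R_3 = 110.
M_3 = 92.75.
R_3 − M_3 = 17.25.

17.25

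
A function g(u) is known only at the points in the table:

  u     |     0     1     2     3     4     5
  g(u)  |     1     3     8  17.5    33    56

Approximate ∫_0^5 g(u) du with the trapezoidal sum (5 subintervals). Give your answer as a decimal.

Δu = 1.
T_5 = (1/2)·[1 + 2·3 + 2·8 + 2·17.5 + 2·33 + 56] = 90.

90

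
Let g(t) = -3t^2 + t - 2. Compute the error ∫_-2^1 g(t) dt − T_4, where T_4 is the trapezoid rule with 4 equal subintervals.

0.84375

Exact integral: ∫_-2^1 g(t) dt = -16.5.
T_4 = -17.34375.
Error = -16.5 − (-17.34375) = 0.84375.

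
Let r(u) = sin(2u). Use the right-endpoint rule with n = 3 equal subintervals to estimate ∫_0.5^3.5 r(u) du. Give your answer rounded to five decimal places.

Δu = (3.5 − 0.5)/3 = 1.
Right endpoints: 1.5, 2.5, 3.5.
r(1.5) ≈ 0.14112, r(2.5) ≈ -0.95892, r(3.5) ≈ 0.65699.
Sum = Δu · [r(1.5) + r(2.5) + r(3.5)].
Sum ≈ -0.16082.

-0.16082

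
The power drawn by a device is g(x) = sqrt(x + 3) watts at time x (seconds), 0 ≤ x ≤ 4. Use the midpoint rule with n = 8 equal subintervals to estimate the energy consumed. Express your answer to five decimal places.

Δx = (4 − 0)/8 = 0.5.
Midpoints: 0.25, 0.75, 1.25, 1.75, 2.25, 2.75, 3.25, 3.75.
g(0.25) ≈ 1.80278, g(0.75) ≈ 1.93649, g(1.25) ≈ 2.06155, g(1.75) ≈ 2.17945, g(2.25) ≈ 2.29129, g(2.75) ≈ 2.39792, g(3.25) ≈ 2.50000, g(3.75) ≈ 2.59808.
Sum = Δx · [g(0.25) + g(0.75) + g(1.25) + ...].
Sum ≈ 8.88377.

8.88377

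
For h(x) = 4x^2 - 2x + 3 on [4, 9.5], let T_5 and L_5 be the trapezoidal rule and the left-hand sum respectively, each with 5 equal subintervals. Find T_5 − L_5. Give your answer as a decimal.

T_5 = 1004.52.
L_5 = 847.22.
T_5 − L_5 = 157.3.

157.3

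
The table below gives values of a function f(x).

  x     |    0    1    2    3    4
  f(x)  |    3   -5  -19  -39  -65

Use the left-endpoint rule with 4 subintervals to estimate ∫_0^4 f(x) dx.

-60

Δx = 1.
Sum = 1·[3 + (-5) + (-19) + (-39)] = -60.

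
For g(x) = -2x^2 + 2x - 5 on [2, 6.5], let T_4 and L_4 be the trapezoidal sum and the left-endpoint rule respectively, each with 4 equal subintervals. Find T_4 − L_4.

-37.96875

T_4 = -163.8984375.
L_4 = -125.9296875.
T_4 − L_4 = -37.96875.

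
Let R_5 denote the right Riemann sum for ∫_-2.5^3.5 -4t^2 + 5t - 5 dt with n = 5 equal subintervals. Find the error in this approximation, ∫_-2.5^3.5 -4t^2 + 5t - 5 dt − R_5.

2.16

Exact integral: ∫_-2.5^3.5 f(t) dt = -93.
R_5 = -95.16.
Error = -93 − (-95.16) = 2.16.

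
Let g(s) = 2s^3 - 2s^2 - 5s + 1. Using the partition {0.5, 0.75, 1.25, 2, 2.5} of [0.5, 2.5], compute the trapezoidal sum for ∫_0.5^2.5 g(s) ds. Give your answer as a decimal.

-2.9609375

Subinterval widths: 0.25, 0.5, 0.75, 0.5.
g(0.5) = -1.75, g(0.75) = -3.03125, g(1.25) = -4.46875, g(2) = -1, g(2.5) = 7.25.
On each subinterval the trapezoid contributes (Δs_i/2)·[g(s_{i-1}) + g(s_i)].
Sum = -2.9609375.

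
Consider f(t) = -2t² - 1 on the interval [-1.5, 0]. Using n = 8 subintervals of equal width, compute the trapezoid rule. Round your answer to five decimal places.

-3.76758

Δt = (0 − (-1.5))/8 = 0.1875.
f(-1.5) = -5.5, f(-1.3125) = -4.4453125, f(-1.125) = -3.53125, f(-0.9375) = -2.7578125, f(-0.75) = -2.125, f(-0.5625) = -1.6328125, f(-0.375) = -1.28125, f(-0.1875) = -1.0703125, f(0) = -1.
T_8 = (Δt/2)·[f(t_0) + 2f(t_1) + ... + 2f(t_{7}) + f(t_8)].
Sum ≈ -3.76758.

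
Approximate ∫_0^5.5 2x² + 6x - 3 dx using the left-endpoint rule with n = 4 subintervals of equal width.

124.3515625

Δx = (5.5 − 0)/4 = 1.375.
Left endpoints: 0, 1.375, 2.75, 4.125.
f(0) = -3, f(1.375) = 9.03125, f(2.75) = 28.625, f(4.125) = 55.78125.
Sum = Δx · [f(0) + f(1.375) + f(2.75) + f(4.125)].
Sum = 124.3515625.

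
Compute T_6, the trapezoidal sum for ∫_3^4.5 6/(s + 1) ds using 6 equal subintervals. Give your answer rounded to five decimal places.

1.91164

Δs = (4.5 − 3)/6 = 0.25.
f(3) = 1.5, f(3.25) = 24/17, f(3.5) = 4/3, f(3.75) = 24/19, f(4) = 1.2, f(4.25) = 8/7, f(4.5) = 12/11.
T_6 = (Δs/2)·[f(s_0) + 2f(s_1) + ... + 2f(s_{5}) + f(s_6)].
Sum ≈ 1.91164.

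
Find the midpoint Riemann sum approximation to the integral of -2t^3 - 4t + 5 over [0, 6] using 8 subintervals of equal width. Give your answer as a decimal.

-684.9375

Δt = (6 − 0)/8 = 0.75.
Midpoints: 0.375, 1.125, 1.875, 2.625, 3.375, 4.125, 4.875, 5.625.
f(0.375) = 3.39453125, f(1.125) = -2.34765625, f(1.875) = -15.68359375, f(2.625) = -41.67578125, f(3.375) = -85.38671875, f(4.125) = -151.87890625, f(4.875) = -246.21484375, f(5.625) = -373.45703125.
Sum = Δt · [f(0.375) + f(1.125) + f(1.875) + ...].
Sum = -684.9375.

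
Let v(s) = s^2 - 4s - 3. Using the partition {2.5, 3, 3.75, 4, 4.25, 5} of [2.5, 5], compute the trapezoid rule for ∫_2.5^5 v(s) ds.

Subinterval widths: 0.5, 0.75, 0.25, 0.25, 0.75.
v(2.5) = -6.75, v(3) = -6, v(3.75) = -3.9375, v(4) = -3, v(4.25) = -1.9375, v(5) = 2.
On each subinterval the trapezoid contributes (Δs_i/2)·[v(s_{i-1}) + v(s_i)].
Sum = -8.375.

-8.375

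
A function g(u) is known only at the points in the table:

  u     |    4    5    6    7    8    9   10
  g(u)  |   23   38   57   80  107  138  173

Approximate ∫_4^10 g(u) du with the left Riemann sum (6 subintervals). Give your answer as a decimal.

Δu = 1.
Sum = 1·[23 + 38 + 57 + 80 + 107 + 138] = 443.

443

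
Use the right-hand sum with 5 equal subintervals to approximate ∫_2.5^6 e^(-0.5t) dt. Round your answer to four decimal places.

0.3954

Δt = (6 − 2.5)/5 = 0.7.
Right endpoints: 3.2, 3.9, 4.6, 5.3, 6.
f(3.2) ≈ 0.2019, f(3.9) ≈ 0.1423, f(4.6) ≈ 0.1003, f(5.3) ≈ 0.0707, f(6) ≈ 0.0498.
Sum = Δt · [f(3.2) + f(3.9) + f(4.6) + f(5.3) + f(6)].
Sum ≈ 0.3954.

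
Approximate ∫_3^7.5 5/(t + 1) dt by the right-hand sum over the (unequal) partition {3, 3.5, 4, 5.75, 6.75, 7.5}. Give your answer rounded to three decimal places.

Subinterval widths: 0.5, 0.5, 1.75, 1, 0.75.
Right endpoints: 3.5, 4, 5.75, 6.75, 7.5.
f(3.5) = 10/9, f(4) = 1, f(5.75) = 20/27, f(6.75) = 20/31, f(7.5) = 10/17.
Sum = Σ Δt_i · f(t_i).
Sum ≈ 3.438.

3.438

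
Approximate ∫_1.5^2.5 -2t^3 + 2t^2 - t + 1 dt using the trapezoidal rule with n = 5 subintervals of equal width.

Δt = (2.5 − 1.5)/5 = 0.2.
f(1.5) = -2.75, f(1.7) = -4.746, f(1.9) = -7.398, f(2.1) = -10.802, f(2.3) = -15.054, f(2.5) = -20.25.
T_5 = (Δt/2)·[f(t_0) + 2f(t_1) + ... + 2f(t_{4}) + f(t_5)].
Sum = -9.9.

-9.9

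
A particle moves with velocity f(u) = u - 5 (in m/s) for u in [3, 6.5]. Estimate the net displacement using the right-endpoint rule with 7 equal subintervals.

Δu = (6.5 − 3)/7 = 0.5.
Right endpoints: 3.5, 4, 4.5, 5, 5.5, 6, 6.5.
f(3.5) = -1.5, f(4) = -1, f(4.5) = -0.5, f(5) = 0, f(5.5) = 0.5, f(6) = 1, f(6.5) = 1.5.
Sum = Δu · [f(3.5) + f(4) + f(4.5) + ...].
Sum = 0.

0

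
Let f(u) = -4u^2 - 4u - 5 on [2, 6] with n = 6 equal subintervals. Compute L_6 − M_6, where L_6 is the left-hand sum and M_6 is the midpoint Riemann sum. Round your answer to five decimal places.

L_6 ≈ -314.5185185.
M_6 ≈ -360.7407407.
L_6 − M_6 ≈ 46.22222.

46.22222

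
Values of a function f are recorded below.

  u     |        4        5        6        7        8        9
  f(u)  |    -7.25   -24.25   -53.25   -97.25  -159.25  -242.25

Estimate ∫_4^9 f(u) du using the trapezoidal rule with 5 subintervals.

-458.75

Δu = 1.
T_5 = (1/2)·[(-7.25) + 2·(-24.25) + 2·(-53.25) + 2·(-97.25) + 2·(-159.25) + (-242.25)] = -458.75.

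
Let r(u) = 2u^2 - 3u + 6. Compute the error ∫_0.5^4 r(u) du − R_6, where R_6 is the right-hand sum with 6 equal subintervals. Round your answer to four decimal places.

-6.5220

Exact integral: ∫_0.5^4 r(u) du ≈ 39.958333.
R_6 ≈ 46.480324.
Error ≈ 39.958333 − 46.480324 ≈ -6.5220.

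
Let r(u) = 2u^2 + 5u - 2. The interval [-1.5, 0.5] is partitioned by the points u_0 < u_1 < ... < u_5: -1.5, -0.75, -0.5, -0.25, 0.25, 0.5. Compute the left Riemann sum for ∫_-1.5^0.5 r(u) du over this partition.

-7.625

Subinterval widths: 0.75, 0.25, 0.25, 0.5, 0.25.
Left endpoints: -1.5, -0.75, -0.5, -0.25, 0.25.
r(-1.5) = -5, r(-0.75) = -4.625, r(-0.5) = -4, r(-0.25) = -3.125, r(0.25) = -0.625.
Sum = Σ Δu_i · r(u_i).
Sum = -7.625.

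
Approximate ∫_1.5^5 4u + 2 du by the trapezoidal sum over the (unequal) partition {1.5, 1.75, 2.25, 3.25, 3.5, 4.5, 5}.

Subinterval widths: 0.25, 0.5, 1, 0.25, 1, 0.5.
f(1.5) = 8, f(1.75) = 9, f(2.25) = 11, f(3.25) = 15, f(3.5) = 16, f(4.5) = 20, f(5) = 22.
On each subinterval the trapezoid contributes (Δu_i/2)·[f(u_{i-1}) + f(u_i)].
Sum = 52.5.

52.5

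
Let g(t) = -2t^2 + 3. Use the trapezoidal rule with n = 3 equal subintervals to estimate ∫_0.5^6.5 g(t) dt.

Δt = (6.5 − 0.5)/3 = 2.
g(0.5) = 2.5, g(2.5) = -9.5, g(4.5) = -37.5, g(6.5) = -81.5.
T_3 = (Δt/2)·[g(t_0) + 2g(t_1) + 2g(t_2) + g(t_3)].
Sum = -173.

-173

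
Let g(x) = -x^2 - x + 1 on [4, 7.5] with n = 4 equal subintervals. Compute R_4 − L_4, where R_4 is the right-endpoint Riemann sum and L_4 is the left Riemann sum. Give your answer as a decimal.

R_4 = -155.50390625.
L_4 = -117.22265625.
R_4 − L_4 = -38.28125.

-38.28125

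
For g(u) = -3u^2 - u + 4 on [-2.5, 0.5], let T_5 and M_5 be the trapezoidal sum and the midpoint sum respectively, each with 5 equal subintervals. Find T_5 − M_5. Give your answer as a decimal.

T_5 = -1.29.
M_5 = -0.48.
T_5 − M_5 = -0.81.

-0.81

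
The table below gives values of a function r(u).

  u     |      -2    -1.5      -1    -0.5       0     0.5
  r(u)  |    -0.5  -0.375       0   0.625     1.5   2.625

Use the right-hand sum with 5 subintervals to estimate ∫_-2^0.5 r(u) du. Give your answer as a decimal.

2.1875

Δu = 0.5.
Sum = 0.5·[(-0.375) + 0 + 0.625 + 1.5 + 2.625] = 2.1875.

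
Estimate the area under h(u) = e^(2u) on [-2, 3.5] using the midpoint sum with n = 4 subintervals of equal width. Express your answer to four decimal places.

Δu = (3.5 − (-2))/4 = 1.375.
Midpoints: -1.3125, 0.0625, 1.4375, 2.8125.
h(-1.3125) ≈ 0.0724, h(0.0625) ≈ 1.1331, h(1.4375) ≈ 17.7254, h(2.8125) ≈ 277.2723.
Sum = Δu · [h(-1.3125) + h(0.0625) + h(1.4375) + h(2.8125)].
Sum ≈ 407.2795.

407.2795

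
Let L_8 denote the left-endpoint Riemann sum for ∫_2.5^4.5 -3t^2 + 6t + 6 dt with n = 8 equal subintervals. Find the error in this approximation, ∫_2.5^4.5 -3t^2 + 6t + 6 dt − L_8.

-3.6875

Exact integral: ∫_2.5^4.5 f(t) dt = -21.5.
L_8 = -17.8125.
Error = -21.5 − (-17.8125) = -3.6875.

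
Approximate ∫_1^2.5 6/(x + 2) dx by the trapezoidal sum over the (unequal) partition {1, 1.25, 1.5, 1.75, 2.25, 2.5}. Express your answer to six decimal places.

Subinterval widths: 0.25, 0.25, 0.25, 0.5, 0.25.
f(1) = 2, f(1.25) = 24/13, f(1.5) = 12/7, f(1.75) = 1.6, f(2.25) = 24/17, f(2.5) = 4/3.
On each subinterval the trapezoid contributes (Δx_i/2)·[f(x_{i-1}) + f(x_i)].
Sum ≈ 2.436188.

2.436188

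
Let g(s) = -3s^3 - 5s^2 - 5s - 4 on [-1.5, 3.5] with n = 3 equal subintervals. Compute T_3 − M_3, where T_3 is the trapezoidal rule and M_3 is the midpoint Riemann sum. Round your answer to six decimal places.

-48.611111

T_3 ≈ -263.24074074.
M_3 ≈ -214.62962963.
T_3 − M_3 ≈ -48.611111.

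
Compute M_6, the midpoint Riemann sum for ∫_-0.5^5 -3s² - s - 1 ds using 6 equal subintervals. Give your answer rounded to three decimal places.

Δs = (5 − (-0.5))/6 = 11/12.
Midpoints: -1/24, 0.875, 43/24, 65/24, 3.625, 109/24.
f(-1/24) = -185/192, f(0.875) = -4.171875, f(43/24) = -12.421875, f(65/24) = -4937/192, f(3.625) = -44.046875, f(109/24) = -67.421875.
Sum = Δs · [f(-1/24) + f(0.875) + f(43/24) + ...].
Sum ≈ -141.845.

-141.845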